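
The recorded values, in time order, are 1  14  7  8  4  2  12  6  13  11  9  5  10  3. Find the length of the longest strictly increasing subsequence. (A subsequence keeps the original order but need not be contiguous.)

5

Track the smallest tail for each achievable length (strict):
1 → extends → [1]
14 → extends → [1, 14]
7 → replaces 14 → [1, 7]
8 → extends → [1, 7, 8]
4 → replaces 7 → [1, 4, 8]
2 → replaces 4 → [1, 2, 8]
12 → extends → [1, 2, 8, 12]
6 → replaces 8 → [1, 2, 6, 12]
13 → extends → [1, 2, 6, 12, 13]
11 → replaces 12 → [1, 2, 6, 11, 13]
9 → replaces 11 → [1, 2, 6, 9, 13]
5 → replaces 6 → [1, 2, 5, 9, 13]
10 → replaces 13 → [1, 2, 5, 9, 10]
3 → replaces 5 → [1, 2, 3, 9, 10]
Five tails, so the longest strictly increasing subsequence has length 5 (e.g. 1, 7, 8, 12, 13).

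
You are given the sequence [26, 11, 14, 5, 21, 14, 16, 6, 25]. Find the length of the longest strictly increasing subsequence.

4

Track the smallest tail for each achievable length (strict):
26 → extends → [26]
11 → replaces 26 → [11]
14 → extends → [11, 14]
5 → replaces 11 → [5, 14]
21 → extends → [5, 14, 21]
14 → already a tail → [5, 14, 21]
16 → replaces 21 → [5, 14, 16]
6 → replaces 14 → [5, 6, 16]
25 → extends → [5, 6, 16, 25]
Four tails, so the longest strictly increasing subsequence has length 4 (e.g. 11, 14, 21, 25).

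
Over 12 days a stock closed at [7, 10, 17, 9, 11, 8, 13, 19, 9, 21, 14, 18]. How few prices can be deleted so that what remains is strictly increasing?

6

Fewest deletions = n − (longest strictly increasing subsequence).
Patience tails:
7 → extends → [7]
10 → extends → [7, 10]
17 → extends → [7, 10, 17]
9 → replaces 10 → [7, 9, 17]
11 → replaces 17 → [7, 9, 11]
8 → replaces 9 → [7, 8, 11]
13 → extends → [7, 8, 11, 13]
19 → extends → [7, 8, 11, 13, 19]
9 → replaces 11 → [7, 8, 9, 13, 19]
21 → extends → [7, 8, 9, 13, 19, 21]
14 → replaces 19 → [7, 8, 9, 13, 14, 21]
18 → replaces 21 → [7, 8, 9, 13, 14, 18]
Longest strictly increasing subsequence has length 6, so deletions = 12 − 6 = 6.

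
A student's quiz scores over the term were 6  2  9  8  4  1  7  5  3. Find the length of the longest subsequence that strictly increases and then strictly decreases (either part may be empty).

inc[i] = longest strictly increasing subsequence ending at i; dec[i] = longest strictly decreasing subsequence starting at i:
i:     1 2 3 4 5 6 7 8 9
a[i]:  6 2 9 8 4 1 7 5 3
inc:   1 1 2 2 2 1 3 3 2
dec:   3 2 5 4 2 1 3 2 1
Best peak at i=3 (value 9): inc=2, dec=5, length 2+5−1 = 6.

6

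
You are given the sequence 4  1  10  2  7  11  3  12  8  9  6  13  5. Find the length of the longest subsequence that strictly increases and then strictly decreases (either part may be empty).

inc[i] = longest strictly increasing subsequence ending at i; dec[i] = longest strictly decreasing subsequence starting at i:
i:      1  2  3  4  5  6  7  8  9 10 11 12 13
a[i]:   4  1 10  2  7 11  3 12  8  9  6 13  5
inc:    1  1  2  2  3  4  3  5  4  5  4  6  4
dec:    2  1  4  1  3  4  1  4  3  3  2  2  1
Best peak at i=8 (value 12): inc=5, dec=4, length 5+4−1 = 8.

8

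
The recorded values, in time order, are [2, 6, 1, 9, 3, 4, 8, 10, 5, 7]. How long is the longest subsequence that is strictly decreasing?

Let dp[i] be the longest strictly decreasing subsequence ending at i:
i:      1  2  3  4  5  6  7  8  9 10
a[i]:   2  6  1  9  3  4  8 10  5  7
dp:     1  1  2  1  2  2  2  1  3  3
Maximum is 3.

3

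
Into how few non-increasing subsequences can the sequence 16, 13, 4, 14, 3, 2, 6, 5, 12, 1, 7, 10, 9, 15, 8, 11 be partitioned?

5

The minimum number of non-increasing subsequences covering a sequence equals the length of its longest strictly increasing subsequence.
LIS length is 5 (e.g. 4, 6, 7, 10, 15), so 5 piles are needed.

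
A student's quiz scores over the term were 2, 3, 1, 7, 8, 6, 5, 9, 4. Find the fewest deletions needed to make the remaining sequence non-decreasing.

4

Fewest deletions = n − (longest non-decreasing subsequence).
Patience tails:
2 → extends → [2]
3 → extends → [2, 3]
1 → replaces 2 → [1, 3]
7 → extends → [1, 3, 7]
8 → extends → [1, 3, 7, 8]
6 → replaces 7 → [1, 3, 6, 8]
5 → replaces 6 → [1, 3, 5, 8]
9 → extends → [1, 3, 5, 8, 9]
4 → replaces 5 → [1, 3, 4, 8, 9]
Longest non-decreasing subsequence has length 5, so deletions = 9 − 5 = 4.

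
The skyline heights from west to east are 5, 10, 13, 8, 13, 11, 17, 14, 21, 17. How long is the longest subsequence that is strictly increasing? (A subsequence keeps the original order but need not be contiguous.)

Let dp[i] be the length of the longest such subsequence ending at index i:
i:      1  2  3  4  5  6  7  8  9 10
a[i]:   5 10 13  8 13 11 17 14 21 17
dp:     1  2  3  2  3  3  4  4  5  5
Maximum dp value is 5.

5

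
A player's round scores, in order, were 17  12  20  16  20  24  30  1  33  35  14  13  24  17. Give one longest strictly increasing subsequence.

Patience tails give the LIS length; then backtrack through the dp parents:
17 → extends → [17]
12 → replaces 17 → [12]
20 → extends → [12, 20]
16 → replaces 20 → [12, 16]
20 → extends → [12, 16, 20]
24 → extends → [12, 16, 20, 24]
30 → extends → [12, 16, 20, 24, 30]
1 → replaces 12 → [1, 16, 20, 24, 30]
33 → extends → [1, 16, 20, 24, 30, 33]
35 → extends → [1, 16, 20, 24, 30, 33, 35]
14 → replaces 16 → [1, 14, 20, 24, 30, 33, 35]
13 → replaces 14 → [1, 13, 20, 24, 30, 33, 35]
24 → already a tail → [1, 13, 20, 24, 30, 33, 35]
17 → replaces 20 → [1, 13, 17, 24, 30, 33, 35]
Length 7; one witness is 12, 16, 20, 24, 30, 33, 35.

12, 16, 20, 24, 30, 33, 35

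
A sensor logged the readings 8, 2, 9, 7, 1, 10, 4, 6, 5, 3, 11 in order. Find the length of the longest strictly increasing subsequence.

4

Let dp[i] be the length of the longest such subsequence ending at index i:
i:      1  2  3  4  5  6  7  8  9 10 11
a[i]:   8  2  9  7  1 10  4  6  5  3 11
dp:     1  1  2  2  1  3  2  3  3  2  4
Maximum dp value is 4.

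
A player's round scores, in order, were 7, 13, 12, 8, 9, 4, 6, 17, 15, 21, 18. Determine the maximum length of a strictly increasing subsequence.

Let dp[i] be the length of the longest such subsequence ending at index i:
i:      1  2  3  4  5  6  7  8  9 10 11
a[i]:   7 13 12  8  9  4  6 17 15 21 18
dp:     1  2  2  2  3  1  2  4  4  5  5
Maximum dp value is 5.

5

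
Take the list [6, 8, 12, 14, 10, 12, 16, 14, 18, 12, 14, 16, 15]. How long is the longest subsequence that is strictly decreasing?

Let dp[i] be the longest strictly decreasing subsequence ending at i:
i:      1  2  3  4  5  6  7  8  9 10 11 12 13
a[i]:   6  8 12 14 10 12 16 14 18 12 14 16 15
dp:     1  1  1  1  2  2  1  2  1  3  2  2  3
Maximum is 3.

3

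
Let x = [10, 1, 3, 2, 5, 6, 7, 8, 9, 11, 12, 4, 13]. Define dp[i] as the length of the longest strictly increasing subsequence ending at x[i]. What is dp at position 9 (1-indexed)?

7

dp[i] = 1 + max{dp[j] : j<i, x[j]<x[i]} (or 1 if no such j):
i:      1  2  3  4  5  6  7  8  9 10 11 12 13
x[i]:  10  1  3  2  5  6  7  8  9 11 12  4 13
dp:     1  1  2  2  3  4  5  6  7  8  9  3 10
At index 9 the value is 7.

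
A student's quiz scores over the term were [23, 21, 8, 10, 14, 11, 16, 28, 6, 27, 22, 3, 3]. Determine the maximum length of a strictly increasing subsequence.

5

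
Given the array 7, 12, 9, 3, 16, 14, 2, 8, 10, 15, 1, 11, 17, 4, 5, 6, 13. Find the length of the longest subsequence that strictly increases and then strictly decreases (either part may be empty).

6

inc[i] = longest strictly increasing subsequence ending at i; dec[i] = longest strictly decreasing subsequence starting at i:
i:      1  2  3  4  5  6  7  8  9 10 11 12 13 14 15 16 17
a[i]:   7 12  9  3 16 14  2  8 10 15  1 11 17  4  5  6 13
inc:    1  2  2  1  3  3  1  2  3  4  1  4  5  2  3  4  5
dec:    4  5  4  3  4  3  2  2  2  3  1  2  2  1  1  1  1
Best peak at i=2 (value 12): inc=2, dec=5, length 2+5−1 = 6.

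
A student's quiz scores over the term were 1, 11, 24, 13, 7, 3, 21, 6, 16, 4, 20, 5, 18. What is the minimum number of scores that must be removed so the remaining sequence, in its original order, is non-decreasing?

8

Fewest deletions = n − (longest non-decreasing subsequence).
Patience tails:
1 → extends → [1]
11 → extends → [1, 11]
24 → extends → [1, 11, 24]
13 → replaces 24 → [1, 11, 13]
7 → replaces 11 → [1, 7, 13]
3 → replaces 7 → [1, 3, 13]
21 → extends → [1, 3, 13, 21]
6 → replaces 13 → [1, 3, 6, 21]
16 → replaces 21 → [1, 3, 6, 16]
4 → replaces 6 → [1, 3, 4, 16]
20 → extends → [1, 3, 4, 16, 20]
5 → replaces 16 → [1, 3, 4, 5, 20]
18 → replaces 20 → [1, 3, 4, 5, 18]
Longest non-decreasing subsequence has length 5, so deletions = 13 − 5 = 8.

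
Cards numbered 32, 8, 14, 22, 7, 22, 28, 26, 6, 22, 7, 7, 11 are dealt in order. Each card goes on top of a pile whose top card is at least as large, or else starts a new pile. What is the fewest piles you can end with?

Place each on the leftmost legal pile:
32 → new pile 1 (tops now [32])
8 → pile 1 (tops now [8])
14 → new pile 2 (tops now [8, 14])
22 → new pile 3 (tops now [8, 14, 22])
7 → pile 1 (tops now [7, 14, 22])
22 → pile 3 (tops now [7, 14, 22])
28 → new pile 4 (tops now [7, 14, 22, 28])
26 → pile 4 (tops now [7, 14, 22, 26])
6 → pile 1 (tops now [6, 14, 22, 26])
22 → pile 3 (tops now [6, 14, 22, 26])
7 → pile 2 (tops now [6, 7, 22, 26])
7 → pile 2 (tops now [6, 7, 22, 26])
11 → pile 3 (tops now [6, 7, 11, 26])
Four piles.

4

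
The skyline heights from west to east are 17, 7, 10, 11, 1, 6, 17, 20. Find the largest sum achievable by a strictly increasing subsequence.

Let S[i] be the best sum of a strictly increasing subsequence ending at i:
i:      1  2  3  4  5  6  7  8
a[i]:  17  7 10 11  1  6 17 20
S:     17  7 17 28  1  7 45 65
Maximum is 65 (e.g. 7 + 10 + 11 + 17 + 20).

65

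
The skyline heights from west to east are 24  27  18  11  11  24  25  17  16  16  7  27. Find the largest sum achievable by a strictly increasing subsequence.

Let S[i] be the best sum of a strictly increasing subsequence ending at i:
i:      1  2  3  4  5  6  7  8  9 10 11 12
a[i]:  24 27 18 11 11 24 25 17 16 16  7 27
S:     24 51 18 11 11 42 67 28 27 27  7 94
Maximum is 94 (e.g. 18 + 24 + 25 + 27).

94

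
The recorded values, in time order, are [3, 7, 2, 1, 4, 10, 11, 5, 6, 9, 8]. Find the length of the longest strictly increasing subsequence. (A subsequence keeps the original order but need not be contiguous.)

Let dp[i] be the length of the longest such subsequence ending at index i:
i:      1  2  3  4  5  6  7  8  9 10 11
a[i]:   3  7  2  1  4 10 11  5  6  9  8
dp:     1  2  1  1  2  3  4  3  4  5  5
Maximum dp value is 5.

5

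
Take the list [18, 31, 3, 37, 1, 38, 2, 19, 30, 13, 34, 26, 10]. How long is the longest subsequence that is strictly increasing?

5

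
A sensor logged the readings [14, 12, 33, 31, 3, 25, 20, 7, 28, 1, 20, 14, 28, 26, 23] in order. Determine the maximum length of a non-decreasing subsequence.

4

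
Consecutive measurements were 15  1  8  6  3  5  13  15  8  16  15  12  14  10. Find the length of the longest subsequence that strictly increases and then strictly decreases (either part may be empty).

9

inc[i] = longest strictly increasing subsequence ending at i; dec[i] = longest strictly decreasing subsequence starting at i:
i:      1  2  3  4  5  6  7  8  9 10 11 12 13 14
a[i]:  15  1  8  6  3  5 13 15  8 16 15 12 14 10
inc:    1  1  2  2  2  3  4  5  4  6  5  5  6  5
dec:    4  1  3  2  1  1  3  3  1  4  3  2  2  1
Best peak at i=10 (value 16): inc=6, dec=4, length 6+4−1 = 9.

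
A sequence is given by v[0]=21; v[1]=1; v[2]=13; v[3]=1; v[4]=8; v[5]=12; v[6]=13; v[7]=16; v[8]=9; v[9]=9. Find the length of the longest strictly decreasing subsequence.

4

Let dp[i] be the longest strictly decreasing subsequence ending at i:
i:      0  1  2  3  4  5  6  7  8  9
v[i]:  21  1 13  1  8 12 13 16  9  9
dp:     1  2  2  3  3  3  2  2  4  4
Maximum is 4.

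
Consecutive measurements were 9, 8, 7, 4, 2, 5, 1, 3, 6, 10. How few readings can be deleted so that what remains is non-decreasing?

6

Fewest deletions = n − (longest non-decreasing subsequence).
i:      1  2  3  4  5  6  7  8  9 10
a[i]:   9  8  7  4  2  5  1  3  6 10
dp:     1  1  1  1  1  2  1  2  3  4
max dp = 4, so deletions = 10 − 4 = 6.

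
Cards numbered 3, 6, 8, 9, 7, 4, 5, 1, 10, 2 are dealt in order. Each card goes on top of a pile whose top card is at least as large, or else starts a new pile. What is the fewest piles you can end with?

Place each on the leftmost legal pile:
3 → new pile 1 (tops now [3])
6 → new pile 2 (tops now [3, 6])
8 → new pile 3 (tops now [3, 6, 8])
9 → new pile 4 (tops now [3, 6, 8, 9])
7 → pile 3 (tops now [3, 6, 7, 9])
4 → pile 2 (tops now [3, 4, 7, 9])
5 → pile 3 (tops now [3, 4, 5, 9])
1 → pile 1 (tops now [1, 4, 5, 9])
10 → new pile 5 (tops now [1, 4, 5, 9, 10])
2 → pile 2 (tops now [1, 2, 5, 9, 10])
Five piles.

5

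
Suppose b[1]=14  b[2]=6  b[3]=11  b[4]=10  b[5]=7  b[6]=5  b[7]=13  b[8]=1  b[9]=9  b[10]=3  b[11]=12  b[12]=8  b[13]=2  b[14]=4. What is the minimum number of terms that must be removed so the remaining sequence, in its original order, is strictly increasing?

10

Fewest deletions = n − (longest strictly increasing subsequence).
i:      1  2  3  4  5  6  7  8  9 10 11 12 13 14
b[i]:  14  6 11 10  7  5 13  1  9  3 12  8  2  4
dp:     1  1  2  2  2  1  3  1  3  2  4  3  2  3
max dp = 4, so deletions = 14 − 4 = 10.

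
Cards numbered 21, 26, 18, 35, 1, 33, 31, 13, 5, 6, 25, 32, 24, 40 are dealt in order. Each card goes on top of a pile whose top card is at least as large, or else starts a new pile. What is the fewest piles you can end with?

6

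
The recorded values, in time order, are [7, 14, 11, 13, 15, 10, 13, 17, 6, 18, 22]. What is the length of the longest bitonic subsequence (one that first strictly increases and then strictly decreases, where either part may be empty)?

7

inc[i] = longest strictly increasing subsequence ending at i; dec[i] = longest strictly decreasing subsequence starting at i:
i:      1  2  3  4  5  6  7  8  9 10 11
a[i]:   7 14 11 13 15 10 13 17  6 18 22
inc:    1  2  2  3  4  2  3  5  1  6  7
dec:    2  4  3  3  3  2  2  2  1  1  1
Best peak at i=11 (value 22): inc=7, dec=1, length 7+1−1 = 7.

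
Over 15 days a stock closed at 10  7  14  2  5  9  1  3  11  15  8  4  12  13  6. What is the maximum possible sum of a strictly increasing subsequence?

52

Let S[i] be the best sum of a strictly increasing subsequence ending at i:
i:      1  2  3  4  5  6  7  8  9 10 11 12 13 14 15
a[i]:  10  7 14  2  5  9  1  3 11 15  8  4 12 13  6
S:     10  7 24  2  7 16  1  5 27 42 15  9 39 52 15
Maximum is 52 (e.g. 2 + 5 + 9 + 11 + 12 + 13).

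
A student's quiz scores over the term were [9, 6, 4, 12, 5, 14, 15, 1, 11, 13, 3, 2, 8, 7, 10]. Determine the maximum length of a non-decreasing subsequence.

Track the smallest tail for each achievable length (allowing ties):
9 → extends → [9]
6 → replaces 9 → [6]
4 → replaces 6 → [4]
12 → extends → [4, 12]
5 → replaces 12 → [4, 5]
14 → extends → [4, 5, 14]
15 → extends → [4, 5, 14, 15]
1 → replaces 4 → [1, 5, 14, 15]
11 → replaces 14 → [1, 5, 11, 15]
13 → replaces 15 → [1, 5, 11, 13]
3 → replaces 5 → [1, 3, 11, 13]
2 → replaces 3 → [1, 2, 11, 13]
8 → replaces 11 → [1, 2, 8, 13]
7 → replaces 8 → [1, 2, 7, 13]
10 → replaces 13 → [1, 2, 7, 10]
Four tails, so the longest non-decreasing subsequence has length 4 (e.g. 9, 12, 14, 15).

4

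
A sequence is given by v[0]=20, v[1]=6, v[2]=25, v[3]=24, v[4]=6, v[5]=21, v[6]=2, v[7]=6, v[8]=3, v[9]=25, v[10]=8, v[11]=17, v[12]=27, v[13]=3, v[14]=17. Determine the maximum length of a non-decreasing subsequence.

Track the smallest tail for each achievable length (allowing ties):
20 → extends → [20]
6 → replaces 20 → [6]
25 → extends → [6, 25]
24 → replaces 25 → [6, 24]
6 → replaces 24 → [6, 6]
21 → extends → [6, 6, 21]
2 → replaces 6 → [2, 6, 21]
6 → replaces 21 → [2, 6, 6]
3 → replaces 6 → [2, 3, 6]
25 → extends → [2, 3, 6, 25]
8 → replaces 25 → [2, 3, 6, 8]
17 → extends → [2, 3, 6, 8, 17]
27 → extends → [2, 3, 6, 8, 17, 27]
3 → replaces 6 → [2, 3, 3, 8, 17, 27]
17 → replaces 27 → [2, 3, 3, 8, 17, 17]
Six tails, so the longest non-decreasing subsequence has length 6 (e.g. 6, 6, 6, 8, 17, 27).

6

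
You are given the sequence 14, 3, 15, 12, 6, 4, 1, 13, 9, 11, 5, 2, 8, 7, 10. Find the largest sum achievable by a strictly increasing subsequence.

30

Let S[i] be the best sum of a strictly increasing subsequence ending at i:
i:      1  2  3  4  5  6  7  8  9 10 11 12 13 14 15
a[i]:  14  3 15 12  6  4  1 13  9 11  5  2  8  7 10
S:     14  3 29 15  9  7  1 28 18 29 12  3 20 19 30
Maximum is 30 (e.g. 3 + 4 + 5 + 8 + 10).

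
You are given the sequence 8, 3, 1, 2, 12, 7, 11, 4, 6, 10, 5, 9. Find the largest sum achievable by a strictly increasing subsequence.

Let S[i] be the best sum of a strictly increasing subsequence ending at i:
i:      1  2  3  4  5  6  7  8  9 10 11 12
a[i]:   8  3  1  2 12  7 11  4  6 10  5  9
S:      8  3  1  3 20 10 21  7 13 23 12 22
Maximum is 23 (e.g. 1 + 2 + 4 + 6 + 10).

23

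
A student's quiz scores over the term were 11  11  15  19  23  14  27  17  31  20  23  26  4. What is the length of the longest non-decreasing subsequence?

Let dp[i] be the length of the longest such subsequence ending at index i:
i:      1  2  3  4  5  6  7  8  9 10 11 12 13
a[i]:  11 11 15 19 23 14 27 17 31 20 23 26  4
dp:     1  2  3  4  5  3  6  4  7  5  6  7  1
Maximum dp value is 7.

7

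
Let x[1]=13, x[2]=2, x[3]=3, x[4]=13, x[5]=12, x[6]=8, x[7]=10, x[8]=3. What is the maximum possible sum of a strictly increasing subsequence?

Let S[i] be the best sum of a strictly increasing subsequence ending at i:
i:      1  2  3  4  5  6  7  8
x[i]:  13  2  3 13 12  8 10  3
S:     13  2  5 18 17 13 23  5
Maximum is 23 (e.g. 2 + 3 + 8 + 10).

23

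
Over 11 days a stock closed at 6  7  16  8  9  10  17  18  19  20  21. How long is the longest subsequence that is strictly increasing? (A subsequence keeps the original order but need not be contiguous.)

Track the smallest tail for each achievable length (strict):
6 → extends → [6]
7 → extends → [6, 7]
16 → extends → [6, 7, 16]
8 → replaces 16 → [6, 7, 8]
9 → extends → [6, 7, 8, 9]
10 → extends → [6, 7, 8, 9, 10]
17 → extends → [6, 7, 8, 9, 10, 17]
18 → extends → [6, 7, 8, 9, 10, 17, 18]
19 → extends → [6, 7, 8, 9, 10, 17, 18, 19]
20 → extends → [6, 7, 8, 9, 10, 17, 18, 19, 20]
21 → extends → [6, 7, 8, 9, 10, 17, 18, 19, 20, 21]
Ten tails, so the longest strictly increasing subsequence has length 10 (e.g. 6, 7, 8, 9, 10, 17, 18, 19, 20, 21).

10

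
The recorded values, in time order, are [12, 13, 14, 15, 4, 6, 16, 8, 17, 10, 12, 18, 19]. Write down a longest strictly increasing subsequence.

12, 13, 14, 15, 16, 17, 18, 19

Patience tails give the LIS length; then backtrack through the dp parents:
12 → extends → [12]
13 → extends → [12, 13]
14 → extends → [12, 13, 14]
15 → extends → [12, 13, 14, 15]
4 → replaces 12 → [4, 13, 14, 15]
6 → replaces 13 → [4, 6, 14, 15]
16 → extends → [4, 6, 14, 15, 16]
8 → replaces 14 → [4, 6, 8, 15, 16]
17 → extends → [4, 6, 8, 15, 16, 17]
10 → replaces 15 → [4, 6, 8, 10, 16, 17]
12 → replaces 16 → [4, 6, 8, 10, 12, 17]
18 → extends → [4, 6, 8, 10, 12, 17, 18]
19 → extends → [4, 6, 8, 10, 12, 17, 18, 19]
Length 8; one witness is 12, 13, 14, 15, 16, 17, 18, 19.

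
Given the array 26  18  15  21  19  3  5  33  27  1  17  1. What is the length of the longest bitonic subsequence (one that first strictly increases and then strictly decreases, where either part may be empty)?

inc[i] = longest strictly increasing subsequence ending at i; dec[i] = longest strictly decreasing subsequence starting at i:
i:      1  2  3  4  5  6  7  8  9 10 11 12
a[i]:  26 18 15 21 19  3  5 33 27  1 17  1
inc:    1  1  1  2  2  1  2  3  3  1  3  1
dec:    5  4  3  4  3  2  2  4  3  1  2  1
Best peak at i=8 (value 33): inc=3, dec=4, length 3+4−1 = 6.

6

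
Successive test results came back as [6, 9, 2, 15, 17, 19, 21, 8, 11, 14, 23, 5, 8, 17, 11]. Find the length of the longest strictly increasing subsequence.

7

Track the smallest tail for each achievable length (strict):
6 → extends → [6]
9 → extends → [6, 9]
2 → replaces 6 → [2, 9]
15 → extends → [2, 9, 15]
17 → extends → [2, 9, 15, 17]
19 → extends → [2, 9, 15, 17, 19]
21 → extends → [2, 9, 15, 17, 19, 21]
8 → replaces 9 → [2, 8, 15, 17, 19, 21]
11 → replaces 15 → [2, 8, 11, 17, 19, 21]
14 → replaces 17 → [2, 8, 11, 14, 19, 21]
23 → extends → [2, 8, 11, 14, 19, 21, 23]
5 → replaces 8 → [2, 5, 11, 14, 19, 21, 23]
8 → replaces 11 → [2, 5, 8, 14, 19, 21, 23]
17 → replaces 19 → [2, 5, 8, 14, 17, 21, 23]
11 → replaces 14 → [2, 5, 8, 11, 17, 21, 23]
Seven tails, so the longest strictly increasing subsequence has length 7 (e.g. 6, 9, 15, 17, 19, 21, 23).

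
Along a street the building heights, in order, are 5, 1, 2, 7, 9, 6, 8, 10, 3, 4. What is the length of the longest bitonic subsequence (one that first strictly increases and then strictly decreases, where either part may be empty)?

6

inc[i] = longest strictly increasing subsequence ending at i; dec[i] = longest strictly decreasing subsequence starting at i:
i:      1  2  3  4  5  6  7  8  9 10
a[i]:   5  1  2  7  9  6  8 10  3  4
inc:    1  1  2  3  4  3  4  5  3  4
dec:    2  1  1  3  3  2  2  2  1  1
Best peak at i=5 (value 9): inc=4, dec=3, length 4+3−1 = 6.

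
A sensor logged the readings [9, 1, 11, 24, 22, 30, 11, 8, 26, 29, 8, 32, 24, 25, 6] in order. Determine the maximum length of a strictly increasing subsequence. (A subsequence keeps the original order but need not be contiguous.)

6

Let dp[i] be the length of the longest such subsequence ending at index i:
i:      1  2  3  4  5  6  7  8  9 10 11 12 13 14 15
a[i]:   9  1 11 24 22 30 11  8 26 29  8 32 24 25  6
dp:     1  1  2  3  3  4  2  2  4  5  2  6  4  5  2
Maximum dp value is 6.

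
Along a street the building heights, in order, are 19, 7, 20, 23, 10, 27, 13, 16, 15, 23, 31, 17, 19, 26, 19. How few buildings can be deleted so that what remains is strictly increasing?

8

Fewest deletions = n − (longest strictly increasing subsequence).
i:      1  2  3  4  5  6  7  8  9 10 11 12 13 14 15
a[i]:  19  7 20 23 10 27 13 16 15 23 31 17 19 26 19
dp:     1  1  2  3  2  4  3  4  4  5  6  5  6  7  6
max dp = 7, so deletions = 15 − 7 = 8.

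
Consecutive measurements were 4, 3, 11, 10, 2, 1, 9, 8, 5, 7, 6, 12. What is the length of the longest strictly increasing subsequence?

Track the smallest tail for each achievable length (strict):
4 → extends → [4]
3 → replaces 4 → [3]
11 → extends → [3, 11]
10 → replaces 11 → [3, 10]
2 → replaces 3 → [2, 10]
1 → replaces 2 → [1, 10]
9 → replaces 10 → [1, 9]
8 → replaces 9 → [1, 8]
5 → replaces 8 → [1, 5]
7 → extends → [1, 5, 7]
6 → replaces 7 → [1, 5, 6]
12 → extends → [1, 5, 6, 12]
Four tails, so the longest strictly increasing subsequence has length 4 (e.g. 4, 5, 7, 12).

4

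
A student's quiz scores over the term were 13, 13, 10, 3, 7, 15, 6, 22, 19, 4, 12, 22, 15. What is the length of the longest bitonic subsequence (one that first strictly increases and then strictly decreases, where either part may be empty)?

inc[i] = longest strictly increasing subsequence ending at i; dec[i] = longest strictly decreasing subsequence starting at i:
i:      1  2  3  4  5  6  7  8  9 10 11 12 13
a[i]:  13 13 10  3  7 15  6 22 19  4 12 22 15
inc:    1  1  1  1  2  3  2  4  4  2  3  5  4
dec:    5  5  4  1  3  3  2  3  2  1  1  2  1
Best peak at i=8 (value 22): inc=4, dec=3, length 4+3−1 = 6.

6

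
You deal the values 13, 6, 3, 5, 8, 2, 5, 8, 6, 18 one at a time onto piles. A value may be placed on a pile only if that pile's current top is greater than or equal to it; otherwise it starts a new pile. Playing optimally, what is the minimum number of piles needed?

4

Place each on the leftmost legal pile:
13 → new pile 1 (tops now [13])
6 → pile 1 (tops now [6])
3 → pile 1 (tops now [3])
5 → new pile 2 (tops now [3, 5])
8 → new pile 3 (tops now [3, 5, 8])
2 → pile 1 (tops now [2, 5, 8])
5 → pile 2 (tops now [2, 5, 8])
8 → pile 3 (tops now [2, 5, 8])
6 → pile 3 (tops now [2, 5, 6])
18 → new pile 4 (tops now [2, 5, 6, 18])
Four piles.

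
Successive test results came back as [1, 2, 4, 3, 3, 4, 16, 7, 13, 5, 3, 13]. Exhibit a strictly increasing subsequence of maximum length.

Patience tails give the LIS length; then backtrack through the dp parents:
1 → extends → [1]
2 → extends → [1, 2]
4 → extends → [1, 2, 4]
3 → replaces 4 → [1, 2, 3]
3 → already a tail → [1, 2, 3]
4 → extends → [1, 2, 3, 4]
16 → extends → [1, 2, 3, 4, 16]
7 → replaces 16 → [1, 2, 3, 4, 7]
13 → extends → [1, 2, 3, 4, 7, 13]
5 → replaces 7 → [1, 2, 3, 4, 5, 13]
3 → already a tail → [1, 2, 3, 4, 5, 13]
13 → already a tail → [1, 2, 3, 4, 5, 13]
Length 6; one witness is 1, 2, 3, 4, 7, 13.

1, 2, 3, 4, 7, 13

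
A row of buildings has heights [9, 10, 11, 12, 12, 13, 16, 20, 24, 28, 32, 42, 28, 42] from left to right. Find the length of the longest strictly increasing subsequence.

11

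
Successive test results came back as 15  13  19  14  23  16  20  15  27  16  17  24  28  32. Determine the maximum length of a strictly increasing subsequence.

Let dp[i] be the length of the longest such subsequence ending at index i:
i:      1  2  3  4  5  6  7  8  9 10 11 12 13 14
a[i]:  15 13 19 14 23 16 20 15 27 16 17 24 28 32
dp:     1  1  2  2  3  3  4  3  5  4  5  6  7  8
Maximum dp value is 8.

8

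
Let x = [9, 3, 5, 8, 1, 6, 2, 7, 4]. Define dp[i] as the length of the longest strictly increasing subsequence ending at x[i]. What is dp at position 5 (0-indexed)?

dp[i] = 1 + max{dp[j] : j<i, x[j]<x[i]} (or 1 if no such j):
i:     0 1 2 3 4 5 6 7 8
x[i]:  9 3 5 8 1 6 2 7 4
dp:    1 1 2 3 1 3 2 4 3
At index 5 the value is 3.

3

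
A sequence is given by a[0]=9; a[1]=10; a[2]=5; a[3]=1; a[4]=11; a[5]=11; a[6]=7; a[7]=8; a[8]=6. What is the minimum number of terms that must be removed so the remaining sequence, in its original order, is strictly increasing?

6

Fewest deletions = n − (longest strictly increasing subsequence).
i:      0  1  2  3  4  5  6  7  8
a[i]:   9 10  5  1 11 11  7  8  6
dp:     1  2  1  1  3  3  2  3  2
max dp = 3, so deletions = 9 − 3 = 6.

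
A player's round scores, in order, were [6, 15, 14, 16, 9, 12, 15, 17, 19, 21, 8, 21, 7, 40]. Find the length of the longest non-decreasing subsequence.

9

Let dp[i] be the length of the longest such subsequence ending at index i:
i:      1  2  3  4  5  6  7  8  9 10 11 12 13 14
a[i]:   6 15 14 16  9 12 15 17 19 21  8 21  7 40
dp:     1  2  2  3  2  3  4  5  6  7  2  8  2  9
Maximum dp value is 9.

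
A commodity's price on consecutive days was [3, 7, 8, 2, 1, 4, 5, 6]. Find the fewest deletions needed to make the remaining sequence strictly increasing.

4

Fewest deletions = n − (longest strictly increasing subsequence).
Patience tails:
3 → extends → [3]
7 → extends → [3, 7]
8 → extends → [3, 7, 8]
2 → replaces 3 → [2, 7, 8]
1 → replaces 2 → [1, 7, 8]
4 → replaces 7 → [1, 4, 8]
5 → replaces 8 → [1, 4, 5]
6 → extends → [1, 4, 5, 6]
Longest strictly increasing subsequence has length 4, so deletions = 8 − 4 = 4.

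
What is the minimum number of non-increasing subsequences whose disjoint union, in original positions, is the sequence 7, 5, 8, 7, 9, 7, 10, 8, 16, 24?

Place each on the leftmost legal pile:
7 → new pile 1 (tops now [7])
5 → pile 1 (tops now [5])
8 → new pile 2 (tops now [5, 8])
7 → pile 2 (tops now [5, 7])
9 → new pile 3 (tops now [5, 7, 9])
7 → pile 2 (tops now [5, 7, 9])
10 → new pile 4 (tops now [5, 7, 9, 10])
8 → pile 3 (tops now [5, 7, 8, 10])
16 → new pile 5 (tops now [5, 7, 8, 10, 16])
24 → new pile 6 (tops now [5, 7, 8, 10, 16, 24])
Six piles.

6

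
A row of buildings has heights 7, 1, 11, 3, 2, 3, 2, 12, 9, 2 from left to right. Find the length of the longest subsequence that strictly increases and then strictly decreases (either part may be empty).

6

inc[i] = longest strictly increasing subsequence ending at i; dec[i] = longest strictly decreasing subsequence starting at i:
i:      1  2  3  4  5  6  7  8  9 10
a[i]:   7  1 11  3  2  3  2 12  9  2
inc:    1  1  2  2  2  3  2  4  4  2
dec:    3  1  3  2  1  2  1  3  2  1
Best peak at i=8 (value 12): inc=4, dec=3, length 4+3−1 = 6.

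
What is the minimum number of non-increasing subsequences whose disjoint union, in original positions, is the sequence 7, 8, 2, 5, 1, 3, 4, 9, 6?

The minimum number of non-increasing subsequences covering a sequence equals the length of its longest strictly increasing subsequence.
LIS length is 4 (e.g. 2, 3, 4, 9), so 4 piles are needed.

4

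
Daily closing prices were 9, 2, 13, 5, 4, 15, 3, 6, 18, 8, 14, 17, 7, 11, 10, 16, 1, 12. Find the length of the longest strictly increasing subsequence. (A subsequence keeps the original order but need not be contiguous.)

Track the smallest tail for each achievable length (strict):
9 → extends → [9]
2 → replaces 9 → [2]
13 → extends → [2, 13]
5 → replaces 13 → [2, 5]
4 → replaces 5 → [2, 4]
15 → extends → [2, 4, 15]
3 → replaces 4 → [2, 3, 15]
6 → replaces 15 → [2, 3, 6]
18 → extends → [2, 3, 6, 18]
8 → replaces 18 → [2, 3, 6, 8]
14 → extends → [2, 3, 6, 8, 14]
17 → extends → [2, 3, 6, 8, 14, 17]
7 → replaces 8 → [2, 3, 6, 7, 14, 17]
11 → replaces 14 → [2, 3, 6, 7, 11, 17]
10 → replaces 11 → [2, 3, 6, 7, 10, 17]
16 → replaces 17 → [2, 3, 6, 7, 10, 16]
1 → replaces 2 → [1, 3, 6, 7, 10, 16]
12 → replaces 16 → [1, 3, 6, 7, 10, 12]
Six tails, so the longest strictly increasing subsequence has length 6 (e.g. 2, 5, 6, 8, 14, 17).

6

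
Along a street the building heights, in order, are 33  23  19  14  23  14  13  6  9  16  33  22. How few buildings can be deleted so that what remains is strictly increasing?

8

Fewest deletions = n − (longest strictly increasing subsequence).
Patience tails:
33 → extends → [33]
23 → replaces 33 → [23]
19 → replaces 23 → [19]
14 → replaces 19 → [14]
23 → extends → [14, 23]
14 → already a tail → [14, 23]
13 → replaces 14 → [13, 23]
6 → replaces 13 → [6, 23]
9 → replaces 23 → [6, 9]
16 → extends → [6, 9, 16]
33 → extends → [6, 9, 16, 33]
22 → replaces 33 → [6, 9, 16, 22]
Longest strictly increasing subsequence has length 4, so deletions = 12 − 4 = 8.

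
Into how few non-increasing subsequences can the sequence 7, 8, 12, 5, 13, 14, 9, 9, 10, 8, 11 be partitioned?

The minimum number of non-increasing subsequences covering a sequence equals the length of its longest strictly increasing subsequence.
LIS length is 5 (e.g. 7, 8, 12, 13, 14), so 5 piles are needed.

5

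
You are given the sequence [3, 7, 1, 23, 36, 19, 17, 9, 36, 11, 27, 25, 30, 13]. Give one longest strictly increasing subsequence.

Patience tails give the LIS length; then backtrack through the dp parents:
3 → extends → [3]
7 → extends → [3, 7]
1 → replaces 3 → [1, 7]
23 → extends → [1, 7, 23]
36 → extends → [1, 7, 23, 36]
19 → replaces 23 → [1, 7, 19, 36]
17 → replaces 19 → [1, 7, 17, 36]
9 → replaces 17 → [1, 7, 9, 36]
36 → already a tail → [1, 7, 9, 36]
11 → replaces 36 → [1, 7, 9, 11]
27 → extends → [1, 7, 9, 11, 27]
25 → replaces 27 → [1, 7, 9, 11, 25]
30 → extends → [1, 7, 9, 11, 25, 30]
13 → replaces 25 → [1, 7, 9, 11, 13, 30]
Length 6; one witness is 3, 7, 9, 11, 27, 30.

3, 7, 9, 11, 27, 30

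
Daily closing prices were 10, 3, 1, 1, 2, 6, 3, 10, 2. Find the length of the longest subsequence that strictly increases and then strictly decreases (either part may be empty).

5

inc[i] = longest strictly increasing subsequence ending at i; dec[i] = longest strictly decreasing subsequence starting at i:
i:      1  2  3  4  5  6  7  8  9
a[i]:  10  3  1  1  2  6  3 10  2
inc:    1  1  1  1  2  3  3  4  2
dec:    4  2  1  1  1  3  2  2  1
Best peak at i=6 (value 6): inc=3, dec=3, length 3+3−1 = 5.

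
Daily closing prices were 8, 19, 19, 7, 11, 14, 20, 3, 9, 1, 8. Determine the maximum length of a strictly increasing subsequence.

4

Track the smallest tail for each achievable length (strict):
8 → extends → [8]
19 → extends → [8, 19]
19 → already a tail → [8, 19]
7 → replaces 8 → [7, 19]
11 → replaces 19 → [7, 11]
14 → extends → [7, 11, 14]
20 → extends → [7, 11, 14, 20]
3 → replaces 7 → [3, 11, 14, 20]
9 → replaces 11 → [3, 9, 14, 20]
1 → replaces 3 → [1, 9, 14, 20]
8 → replaces 9 → [1, 8, 14, 20]
Four tails, so the longest strictly increasing subsequence has length 4 (e.g. 8, 11, 14, 20).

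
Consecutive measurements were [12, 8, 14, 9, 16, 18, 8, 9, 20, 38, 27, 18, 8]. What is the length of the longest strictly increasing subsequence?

Track the smallest tail for each achievable length (strict):
12 → extends → [12]
8 → replaces 12 → [8]
14 → extends → [8, 14]
9 → replaces 14 → [8, 9]
16 → extends → [8, 9, 16]
18 → extends → [8, 9, 16, 18]
8 → already a tail → [8, 9, 16, 18]
9 → already a tail → [8, 9, 16, 18]
20 → extends → [8, 9, 16, 18, 20]
38 → extends → [8, 9, 16, 18, 20, 38]
27 → replaces 38 → [8, 9, 16, 18, 20, 27]
18 → already a tail → [8, 9, 16, 18, 20, 27]
8 → already a tail → [8, 9, 16, 18, 20, 27]
Six tails, so the longest strictly increasing subsequence has length 6 (e.g. 12, 14, 16, 18, 20, 38).

6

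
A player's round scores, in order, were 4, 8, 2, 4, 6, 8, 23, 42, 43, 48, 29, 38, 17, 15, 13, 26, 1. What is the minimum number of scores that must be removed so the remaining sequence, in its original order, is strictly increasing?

Fewest deletions = n − (longest strictly increasing subsequence).
i:      1  2  3  4  5  6  7  8  9 10 11 12 13 14 15 16 17
a[i]:   4  8  2  4  6  8 23 42 43 48 29 38 17 15 13 26  1
dp:     1  2  1  2  3  4  5  6  7  8  6  7  5  5  5  6  1
max dp = 8, so deletions = 17 − 8 = 9.

9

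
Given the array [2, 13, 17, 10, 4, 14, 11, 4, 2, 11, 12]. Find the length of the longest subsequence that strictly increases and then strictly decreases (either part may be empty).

inc[i] = longest strictly increasing subsequence ending at i; dec[i] = longest strictly decreasing subsequence starting at i:
i:      1  2  3  4  5  6  7  8  9 10 11
a[i]:   2 13 17 10  4 14 11  4  2 11 12
inc:    1  2  3  2  2  3  3  2  1  3  4
dec:    1  4  5  3  2  4  3  2  1  1  1
Best peak at i=3 (value 17): inc=3, dec=5, length 3+5−1 = 7.

7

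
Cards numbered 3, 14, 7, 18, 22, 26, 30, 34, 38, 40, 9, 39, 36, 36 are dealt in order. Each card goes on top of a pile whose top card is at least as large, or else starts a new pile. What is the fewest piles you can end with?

9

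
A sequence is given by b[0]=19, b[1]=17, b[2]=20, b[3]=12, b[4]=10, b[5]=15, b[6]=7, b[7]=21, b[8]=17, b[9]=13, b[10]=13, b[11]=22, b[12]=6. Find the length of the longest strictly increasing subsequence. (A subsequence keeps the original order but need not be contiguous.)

4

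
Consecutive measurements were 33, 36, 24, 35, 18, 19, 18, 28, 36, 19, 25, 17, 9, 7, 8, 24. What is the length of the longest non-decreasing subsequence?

4

Let dp[i] be the length of the longest such subsequence ending at index i:
i:      1  2  3  4  5  6  7  8  9 10 11 12 13 14 15 16
a[i]:  33 36 24 35 18 19 18 28 36 19 25 17  9  7  8 24
dp:     1  2  1  2  1  2  2  3  4  3  4  1  1  1  2  4
Maximum dp value is 4.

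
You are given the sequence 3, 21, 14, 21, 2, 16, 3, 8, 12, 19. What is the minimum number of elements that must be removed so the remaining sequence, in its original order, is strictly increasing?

Fewest deletions = n − (longest strictly increasing subsequence).
Patience tails:
3 → extends → [3]
21 → extends → [3, 21]
14 → replaces 21 → [3, 14]
21 → extends → [3, 14, 21]
2 → replaces 3 → [2, 14, 21]
16 → replaces 21 → [2, 14, 16]
3 → replaces 14 → [2, 3, 16]
8 → replaces 16 → [2, 3, 8]
12 → extends → [2, 3, 8, 12]
19 → extends → [2, 3, 8, 12, 19]
Longest strictly increasing subsequence has length 5, so deletions = 10 − 5 = 5.

5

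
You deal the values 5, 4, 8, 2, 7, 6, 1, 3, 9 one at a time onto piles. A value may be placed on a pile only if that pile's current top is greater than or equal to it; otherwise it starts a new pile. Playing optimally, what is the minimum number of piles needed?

3

The minimum number of non-increasing subsequences covering a sequence equals the length of its longest strictly increasing subsequence.
LIS length is 3 (e.g. 5, 8, 9), so 3 piles are needed.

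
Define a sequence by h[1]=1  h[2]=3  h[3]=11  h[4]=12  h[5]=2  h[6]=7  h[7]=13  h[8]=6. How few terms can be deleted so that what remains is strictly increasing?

3

Fewest deletions = n − (longest strictly increasing subsequence).
i:      1  2  3  4  5  6  7  8
h[i]:   1  3 11 12  2  7 13  6
dp:     1  2  3  4  2  3  5  3
max dp = 5, so deletions = 8 − 5 = 3.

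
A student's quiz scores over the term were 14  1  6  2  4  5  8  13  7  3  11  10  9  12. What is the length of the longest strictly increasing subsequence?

7

Track the smallest tail for each achievable length (strict):
14 → extends → [14]
1 → replaces 14 → [1]
6 → extends → [1, 6]
2 → replaces 6 → [1, 2]
4 → extends → [1, 2, 4]
5 → extends → [1, 2, 4, 5]
8 → extends → [1, 2, 4, 5, 8]
13 → extends → [1, 2, 4, 5, 8, 13]
7 → replaces 8 → [1, 2, 4, 5, 7, 13]
3 → replaces 4 → [1, 2, 3, 5, 7, 13]
11 → replaces 13 → [1, 2, 3, 5, 7, 11]
10 → replaces 11 → [1, 2, 3, 5, 7, 10]
9 → replaces 10 → [1, 2, 3, 5, 7, 9]
12 → extends → [1, 2, 3, 5, 7, 9, 12]
Seven tails, so the longest strictly increasing subsequence has length 7 (e.g. 1, 2, 4, 5, 8, 11, 12).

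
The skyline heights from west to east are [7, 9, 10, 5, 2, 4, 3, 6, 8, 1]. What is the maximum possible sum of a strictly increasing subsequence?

26

Let S[i] be the best sum of a strictly increasing subsequence ending at i:
i:      1  2  3  4  5  6  7  8  9 10
a[i]:   7  9 10  5  2  4  3  6  8  1
S:      7 16 26  5  2  6  5 12 20  1
Maximum is 26 (e.g. 7 + 9 + 10).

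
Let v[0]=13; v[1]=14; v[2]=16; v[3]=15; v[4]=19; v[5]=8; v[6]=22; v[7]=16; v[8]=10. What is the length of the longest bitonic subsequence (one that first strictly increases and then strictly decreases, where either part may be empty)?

7

inc[i] = longest strictly increasing subsequence ending at i; dec[i] = longest strictly decreasing subsequence starting at i:
i:      0  1  2  3  4  5  6  7  8
v[i]:  13 14 16 15 19  8 22 16 10
inc:    1  2  3  3  4  1  5  4  2
dec:    2  2  3  2  3  1  3  2  1
Best peak at i=6 (value 22): inc=5, dec=3, length 5+3−1 = 7.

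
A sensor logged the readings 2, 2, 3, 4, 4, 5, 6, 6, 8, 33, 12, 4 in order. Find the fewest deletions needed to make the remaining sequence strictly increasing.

5

Fewest deletions = n − (longest strictly increasing subsequence).
i:      1  2  3  4  5  6  7  8  9 10 11 12
a[i]:   2  2  3  4  4  5  6  6  8 33 12  4
dp:     1  1  2  3  3  4  5  5  6  7  7  3
max dp = 7, so deletions = 12 − 7 = 5.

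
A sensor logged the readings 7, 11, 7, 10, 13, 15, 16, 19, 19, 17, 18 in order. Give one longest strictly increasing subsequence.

7, 11, 13, 15, 16, 17, 18

Patience tails give the LIS length; then backtrack through the dp parents:
7 → extends → [7]
11 → extends → [7, 11]
7 → already a tail → [7, 11]
10 → replaces 11 → [7, 10]
13 → extends → [7, 10, 13]
15 → extends → [7, 10, 13, 15]
16 → extends → [7, 10, 13, 15, 16]
19 → extends → [7, 10, 13, 15, 16, 19]
19 → already a tail → [7, 10, 13, 15, 16, 19]
17 → replaces 19 → [7, 10, 13, 15, 16, 17]
18 → extends → [7, 10, 13, 15, 16, 17, 18]
Length 7; one witness is 7, 11, 13, 15, 16, 17, 18.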